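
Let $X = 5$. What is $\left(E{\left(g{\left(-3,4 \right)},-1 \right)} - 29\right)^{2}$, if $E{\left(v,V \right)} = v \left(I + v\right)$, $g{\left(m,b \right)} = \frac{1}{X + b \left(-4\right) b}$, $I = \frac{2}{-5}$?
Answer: $\frac{254643362884}{302934025} \approx 840.59$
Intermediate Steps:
$I = - \frac{2}{5}$ ($I = 2 \left(- \frac{1}{5}\right) = - \frac{2}{5} \approx -0.4$)
$g{\left(m,b \right)} = \frac{1}{5 - 4 b^{2}}$ ($g{\left(m,b \right)} = \frac{1}{5 + b \left(-4\right) b} = \frac{1}{5 + - 4 b b} = \frac{1}{5 - 4 b^{2}}$)
$E{\left(v,V \right)} = v \left(- \frac{2}{5} + v\right)$
$\left(E{\left(g{\left(-3,4 \right)},-1 \right)} - 29\right)^{2} = \left(\frac{- \frac{1}{-5 + 4 \cdot 4^{2}} \left(-2 + 5 \left(- \frac{1}{-5 + 4 \cdot 4^{2}}\right)\right)}{5} - 29\right)^{2} = \left(\frac{- \frac{1}{-5 + 4 \cdot 16} \left(-2 + 5 \left(- \frac{1}{-5 + 4 \cdot 16}\right)\right)}{5} - 29\right)^{2} = \left(\frac{- \frac{1}{-5 + 64} \left(-2 + 5 \left(- \frac{1}{-5 + 64}\right)\right)}{5} - 29\right)^{2} = \left(\frac{- \frac{1}{59} \left(-2 + 5 \left(- \frac{1}{59}\right)\right)}{5} - 29\right)^{2} = \left(\frac{\left(-1\right) \frac{1}{59} \left(-2 + 5 \left(\left(-1\right) \frac{1}{59}\right)\right)}{5} - 29\right)^{2} = \left(\frac{1}{5} \left(- \frac{1}{59}\right) \left(-2 + 5 \left(- \frac{1}{59}\right)\right) - 29\right)^{2} = \left(\frac{1}{5} \left(- \frac{1}{59}\right) \left(-2 - \frac{5}{59}\right) - 29\right)^{2} = \left(\frac{1}{5} \left(- \frac{1}{59}\right) \left(- \frac{123}{59}\right) - 29\right)^{2} = \left(\frac{123}{17405} - 29\right)^{2} = \left(- \frac{504622}{17405}\right)^{2} = \frac{254643362884}{302934025}$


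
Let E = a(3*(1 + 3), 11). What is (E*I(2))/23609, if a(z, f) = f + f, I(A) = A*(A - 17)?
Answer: -660/23609 ≈ -0.027955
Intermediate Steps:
I(A) = A*(-17 + A)
a(z, f) = 2*f
E = 22 (E = 2*11 = 22)
(E*I(2))/23609 = (22*(2*(-17 + 2)))/23609 = (22*(2*(-15)))*(1/23609) = (22*(-30))*(1/23609) = -660*1/23609 = -660/23609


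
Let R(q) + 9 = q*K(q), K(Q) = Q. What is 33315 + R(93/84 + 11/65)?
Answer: 110328190729/3312400 ≈ 33308.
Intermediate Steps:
R(q) = -9 + q² (R(q) = -9 + q*q = -9 + q²)
33315 + R(93/84 + 11/65) = 33315 + (-9 + (93/84 + 11/65)²) = 33315 + (-9 + (93*(1/84) + 11*(1/65))²) = 33315 + (-9 + (31/28 + 11/65)²) = 33315 + (-9 + (2323/1820)²) = 33315 + (-9 + 5396329/3312400) = 33315 - 24415271/3312400 = 110328190729/3312400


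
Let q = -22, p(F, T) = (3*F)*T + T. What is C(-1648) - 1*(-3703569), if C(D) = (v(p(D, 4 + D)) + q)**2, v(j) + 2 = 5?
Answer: 3703930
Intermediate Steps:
p(F, T) = T + 3*F*T (p(F, T) = 3*F*T + T = T + 3*F*T)
v(j) = 3 (v(j) = -2 + 5 = 3)
C(D) = 361 (C(D) = (3 - 22)**2 = (-19)**2 = 361)
C(-1648) - 1*(-3703569) = 361 - 1*(-3703569) = 361 + 3703569 = 3703930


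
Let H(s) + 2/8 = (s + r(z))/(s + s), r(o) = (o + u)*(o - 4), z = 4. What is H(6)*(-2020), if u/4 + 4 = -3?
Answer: -505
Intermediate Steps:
u = -28 (u = -16 + 4*(-3) = -16 - 12 = -28)
r(o) = (-28 + o)*(-4 + o) (r(o) = (o - 28)*(o - 4) = (-28 + o)*(-4 + o))
H(s) = 1/4 (H(s) = -1/4 + (s + (112 + 4**2 - 32*4))/(s + s) = -1/4 + (s + (112 + 16 - 128))/((2*s)) = -1/4 + (s + 0)*(1/(2*s)) = -1/4 + s*(1/(2*s)) = -1/4 + 1/2 = 1/4)
H(6)*(-2020) = (1/4)*(-2020) = -505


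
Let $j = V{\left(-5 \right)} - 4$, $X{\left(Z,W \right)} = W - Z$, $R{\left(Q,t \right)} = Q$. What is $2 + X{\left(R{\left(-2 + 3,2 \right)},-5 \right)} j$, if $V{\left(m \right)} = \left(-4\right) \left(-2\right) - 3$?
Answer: $-4$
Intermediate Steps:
$V{\left(m \right)} = 5$ ($V{\left(m \right)} = 8 - 3 = 5$)
$j = 1$ ($j = 5 - 4 = 1$)
$2 + X{\left(R{\left(-2 + 3,2 \right)},-5 \right)} j = 2 + \left(-5 - \left(-2 + 3\right)\right) 1 = 2 + \left(-5 - 1\right) 1 = 2 - 6 = -4$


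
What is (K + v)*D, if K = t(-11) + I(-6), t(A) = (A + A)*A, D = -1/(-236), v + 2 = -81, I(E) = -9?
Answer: 75/118 ≈ 0.63559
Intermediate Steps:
v = -83 (v = -2 - 81 = -83)
D = 1/236 (D = -1*(-1/236) = 1/236 ≈ 0.0042373)
t(A) = 2*A² (t(A) = (2*A)*A = 2*A²)
K = 233 (K = 2*(-11)² - 9 = 2*121 - 9 = 242 - 9 = 233)
(K + v)*D = (233 - 83)*(1/236) = 150*(1/236) = 75/118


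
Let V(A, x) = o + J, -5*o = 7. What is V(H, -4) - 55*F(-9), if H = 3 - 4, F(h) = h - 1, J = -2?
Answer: 2733/5 ≈ 546.60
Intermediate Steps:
F(h) = -1 + h
H = -1
o = -7/5 (o = -1/5*7 = -7/5 ≈ -1.4000)
V(A, x) = -17/5 (V(A, x) = -7/5 - 2 = -17/5)
V(H, -4) - 55*F(-9) = -17/5 - 55*(-1 - 9) = -17/5 - 55*(-10) = -17/5 + 550 = 2733/5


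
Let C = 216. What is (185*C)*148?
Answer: 5914080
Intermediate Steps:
(185*C)*148 = (185*216)*148 = 39960*148 = 5914080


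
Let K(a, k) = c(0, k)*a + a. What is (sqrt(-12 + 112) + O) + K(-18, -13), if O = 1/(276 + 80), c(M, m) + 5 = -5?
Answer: 61233/356 ≈ 172.00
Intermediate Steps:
c(M, m) = -10 (c(M, m) = -5 - 5 = -10)
O = 1/356 ≈ 0.0028090
K(a, k) = -9*a (K(a, k) = -10*a + a = -9*a)
(sqrt(-12 + 112) + O) + K(-18, -13) = (sqrt(-12 + 112) + 1/356) - 9*(-18) = (sqrt(100) + 1/356) + 162 = (10 + 1/356) + 162 = 3561/356 + 162 = 61233/356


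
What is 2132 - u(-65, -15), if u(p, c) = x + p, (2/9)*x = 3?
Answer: 4367/2 ≈ 2183.5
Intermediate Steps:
x = 27/2 (x = (9/2)*3 = 27/2 ≈ 13.500)
u(p, c) = 27/2 + p
2132 - u(-65, -15) = 2132 - (27/2 - 65) = 2132 - 1*(-103/2) = 2132 + 103/2 = 4367/2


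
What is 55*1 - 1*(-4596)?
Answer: 4651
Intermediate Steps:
55*1 - 1*(-4596) = 55 + 4596 = 4651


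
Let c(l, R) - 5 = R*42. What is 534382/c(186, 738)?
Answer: 534382/31001 ≈ 17.238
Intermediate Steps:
c(l, R) = 5 + 42*R (c(l, R) = 5 + R*42 = 5 + 42*R)
534382/c(186, 738) = 534382/(5 + 42*738) = 534382/(5 + 30996) = 534382/31001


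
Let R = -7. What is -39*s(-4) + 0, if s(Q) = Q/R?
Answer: -156/7 ≈ -22.286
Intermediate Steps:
s(Q) = -Q/7 (s(Q) = Q/(-7) = Q*(-⅐) = -Q/7)
-39*s(-4) + 0 = -(-39)*(-4)/7 + 0 = -39*4/7 + 0 = -156/7 + 0 = -156/7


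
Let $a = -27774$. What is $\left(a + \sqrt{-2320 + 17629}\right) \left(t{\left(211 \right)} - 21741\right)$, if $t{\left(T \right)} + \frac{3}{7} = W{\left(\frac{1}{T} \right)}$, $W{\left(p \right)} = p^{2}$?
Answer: $\frac{188186930401842}{311647} - \frac{182942576541 \sqrt{21}}{311647} \approx 6.0116 \cdot 10^{8}$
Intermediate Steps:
$t{\left(T \right)} = - \frac{3}{7} + \frac{1}{T^{2}}$ ($t{\left(T \right)} = - \frac{3}{7} + \left(\frac{1}{T}\right)^{2} = - \frac{3}{7} + \frac{1}{T^{2}}$)
$\left(a + \sqrt{-2320 + 17629}\right) \left(t{\left(211 \right)} - 21741\right) = \left(-27774 + \sqrt{-2320 + 17629}\right) \left(\left(- \frac{3}{7} + \frac{1}{44521}\right) - 21741\right) = \left(-27774 + \sqrt{15309}\right) \left(\left(- \frac{3}{7} + \frac{1}{44521}\right) - 21741\right) = \left(-27774 + 27 \sqrt{21}\right) \left(- \frac{133556}{311647} - 21741\right) = \left(-27774 + 27 \sqrt{21}\right) \left(- \frac{6775650983}{311647}\right) = \frac{188186930401842}{311647} - \frac{182942576541 \sqrt{21}}{311647}$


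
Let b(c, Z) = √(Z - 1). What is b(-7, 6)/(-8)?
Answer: -√5/8 ≈ -0.27951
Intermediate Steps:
b(c, Z) = √(-1 + Z)
b(-7, 6)/(-8) = √(-1 + 6)/(-8) = -√5/8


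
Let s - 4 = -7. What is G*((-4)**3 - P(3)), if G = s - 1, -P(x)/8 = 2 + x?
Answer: 96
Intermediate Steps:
s = -3 (s = 4 - 7 = -3)
P(x) = -16 - 8*x (P(x) = -8*(2 + x) = -16 - 8*x)
G = -4 (G = -3 - 1 = -4)
G*((-4)**3 - P(3)) = -4*((-4)**3 - (-16 - 8*3)) = -4*(-64 - (-16 - 24)) = -4*(-64 - 1*(-40)) = -4*(-64 + 40) = -4*(-24) = 96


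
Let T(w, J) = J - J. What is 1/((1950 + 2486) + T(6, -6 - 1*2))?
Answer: 1/4436 ≈ 0.00022543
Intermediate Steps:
T(w, J) = 0
1/((1950 + 2486) + T(6, -6 - 1*2)) = 1/((1950 + 2486) + 0) = 1/(4436 + 0) = 1/4436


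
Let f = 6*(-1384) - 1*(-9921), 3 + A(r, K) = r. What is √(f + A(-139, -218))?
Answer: 5*√59 ≈ 38.406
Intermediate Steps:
A(r, K) = -3 + r
f = 1617 (f = -8304 + 9921 = 1617)
√(f + A(-139, -218)) = √(1617 + (-3 - 139)) = √(1617 - 142) = √1475 = 5*√59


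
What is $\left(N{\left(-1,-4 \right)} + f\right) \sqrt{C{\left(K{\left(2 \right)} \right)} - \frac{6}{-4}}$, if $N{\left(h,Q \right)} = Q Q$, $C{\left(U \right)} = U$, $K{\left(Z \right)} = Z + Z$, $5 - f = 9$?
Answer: $6 \sqrt{22} \approx 28.142$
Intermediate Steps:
$f = -4$ ($f = 5 - 9 = -4$)
$K{\left(Z \right)} = 2 Z$
$N{\left(h,Q \right)} = Q^{2}$
$\left(N{\left(-1,-4 \right)} + f\right) \sqrt{C{\left(K{\left(2 \right)} \right)} - \frac{6}{-4}} = \left(\left(-4\right)^{2} - 4\right) \sqrt{2 \cdot 2 - \frac{6}{-4}} = \left(16 - 4\right) \sqrt{4 - - \frac{3}{2}} = 12 \sqrt{4 + \frac{3}{2}} = 12 \sqrt{\frac{11}{2}} = 12 \frac{\sqrt{22}}{2} = 6 \sqrt{22}$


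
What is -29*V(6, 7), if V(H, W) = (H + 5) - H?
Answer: -145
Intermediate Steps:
V(H, W) = 5 (V(H, W) = (5 + H) - H = 5)
-29*V(6, 7) = -29*5 = -145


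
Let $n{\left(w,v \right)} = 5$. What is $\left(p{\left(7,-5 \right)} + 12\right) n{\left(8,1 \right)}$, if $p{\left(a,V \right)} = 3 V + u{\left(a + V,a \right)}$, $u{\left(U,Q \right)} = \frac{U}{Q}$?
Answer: $- \frac{95}{7} \approx -13.571$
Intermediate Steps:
$p{\left(a,V \right)} = 3 V + \frac{V + a}{a}$ ($p{\left(a,V \right)} = 3 V + \frac{a + V}{a} = 3 V + \frac{V + a}{a}$)
$\left(p{\left(7,-5 \right)} + 12\right) n{\left(8,1 \right)} = \left(\left(1 + 3 \left(-5\right) - \frac{5}{7}\right) + 12\right) 5 = \left(\left(1 - 15 - \frac{5}{7}\right) + 12\right) 5 = \left(- \frac{103}{7} + 12\right) 5 = \left(- \frac{19}{7}\right) 5 = - \frac{95}{7}$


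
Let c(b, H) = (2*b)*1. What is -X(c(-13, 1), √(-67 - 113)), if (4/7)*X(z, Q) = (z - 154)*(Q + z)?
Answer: -8190 + 1890*I*√5 ≈ -8190.0 + 4226.2*I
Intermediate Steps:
c(b, H) = 2*b
X(z, Q) = 7*(-154 + z)*(Q + z)/4 (X(z, Q) = 7*((z - 154)*(Q + z))/4 = 7*((-154 + z)*(Q + z))/4 = 7*(-154 + z)*(Q + z)/4)
-X(c(-13, 1), √(-67 - 113)) = -(-539*√(-67 - 113)/2 - 539*(-13) + 7*(2*(-13))²/4 + 7*√(-67 - 113)*(2*(-13))/4) = -(-1617*I*√5 - 539/2*(-26) + (7/4)*(-26)² + (7/4)*√(-180)*(-26)) = -(-1617*I*√5 + 7007 + (7/4)*676 + (7/4)*(6*I*√5)*(-26)) = -(-1617*I*√5 + 7007 + 1183 - 273*I*√5) = -(8190 - 1890*I*√5) = -8190 + 1890*I*√5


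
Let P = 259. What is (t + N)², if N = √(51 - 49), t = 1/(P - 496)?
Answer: 112339/56169 - 2*√2/237 ≈ 1.9881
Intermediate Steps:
t = -1/237 (t = 1/(259 - 496) = 1/(-237) = -1/237 ≈ -0.0042194)
N = √2 ≈ 1.4142
(t + N)² = (-1/237 + √2)²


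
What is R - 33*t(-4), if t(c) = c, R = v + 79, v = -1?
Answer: 210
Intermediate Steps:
R = 78 (R = -1 + 79 = 78)
R - 33*t(-4) = 78 - 33*(-4) = 78 + 132 = 210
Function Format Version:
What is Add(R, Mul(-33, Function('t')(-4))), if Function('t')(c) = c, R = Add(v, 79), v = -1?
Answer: 210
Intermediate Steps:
R = 78 (R = Add(-1, 79) = 78)
Add(R, Mul(-33, Function('t')(-4))) = Add(78, Mul(-33, -4)) = Add(78, 132) = 210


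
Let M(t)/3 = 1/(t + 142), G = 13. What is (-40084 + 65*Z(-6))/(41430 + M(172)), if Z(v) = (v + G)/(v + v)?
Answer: -75589691/78054138 ≈ -0.96843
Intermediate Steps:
Z(v) = (13 + v)/(2*v) (Z(v) = (v + 13)/(v + v) = (13 + v)/((2*v)) = (13 + v)*(1/(2*v)) = (13 + v)/(2*v))
M(t) = 3/(142 + t) (M(t) = 3/(t + 142) = 3/(142 + t))
(-40084 + 65*Z(-6))/(41430 + M(172)) = (-40084 + 65*((½)*(13 - 6)/(-6)))/(41430 + 3/(142 + 172)) = (-40084 + 65*((½)*(-⅙)*7))/(41430 + 3/314) = (-40084 + 65*(-7/12))/(41430 + 3*(1/314)) = (-40084 - 455/12)/(41430 + 3/314) = -481463/(12*13009023/314) = -481463/12*314/13009023 = -75589691/78054138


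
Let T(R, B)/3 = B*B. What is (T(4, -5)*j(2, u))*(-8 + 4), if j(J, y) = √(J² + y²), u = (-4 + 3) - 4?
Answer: -300*√29 ≈ -1615.5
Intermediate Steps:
u = -5 (u = -1 - 4 = -5)
T(R, B) = 3*B² (T(R, B) = 3*(B*B) = 3*B²)
(T(4, -5)*j(2, u))*(-8 + 4) = ((3*(-5)²)*√(2² + (-5)²))*(-8 + 4) = ((3*25)*√(4 + 25))*(-4) = (75*√29)*(-4) = -300*√29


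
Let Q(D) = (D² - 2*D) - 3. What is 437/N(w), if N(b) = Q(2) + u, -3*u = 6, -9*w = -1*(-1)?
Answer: -437/5 ≈ -87.400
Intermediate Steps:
w = -⅑ (w = -(-1)*(-1)/9 = -⅑*1 = -⅑ ≈ -0.11111)
u = -2 (u = -⅓*6 = -2)
Q(D) = -3 + D² - 2*D
N(b) = -5 (N(b) = (-3 + 2² - 2*2) - 2 = (-3 + 4 - 4) - 2 = -3 - 2 = -5)
437/N(w) = 437/(-5) = 437*(-⅕) = -437/5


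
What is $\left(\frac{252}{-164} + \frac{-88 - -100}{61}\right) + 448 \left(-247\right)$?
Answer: $- \frac{276754007}{2501} \approx -1.1066 \cdot 10^{5}$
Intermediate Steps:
$\left(\frac{252}{-164} + \frac{-88 - -100}{61}\right) + 448 \left(-247\right) = \left(252 \left(- \frac{1}{164}\right) + \left(-88 + 100\right) \frac{1}{61}\right) - 110656 = \left(- \frac{63}{41} + 12 \cdot \frac{1}{61}\right) - 110656 = \left(- \frac{63}{41} + \frac{12}{61}\right) - 110656 = - \frac{3351}{2501} - 110656 = - \frac{276754007}{2501}$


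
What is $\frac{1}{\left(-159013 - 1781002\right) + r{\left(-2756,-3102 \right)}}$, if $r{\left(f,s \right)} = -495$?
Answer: $- \frac{1}{1940510} \approx -5.1533 \cdot 10^{-7}$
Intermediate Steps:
$\frac{1}{\left(-159013 - 1781002\right) + r{\left(-2756,-3102 \right)}} = \frac{1}{\left(-159013 - 1781002\right) - 495} = \frac{1}{-1940015 - 495} = \frac{1}{-1940510} = - \frac{1}{1940510}$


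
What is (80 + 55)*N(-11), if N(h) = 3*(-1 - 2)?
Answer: -1215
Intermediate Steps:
N(h) = -9 (N(h) = 3*(-3) = -9)
(80 + 55)*N(-11) = (80 + 55)*(-9) = 135*(-9) = -1215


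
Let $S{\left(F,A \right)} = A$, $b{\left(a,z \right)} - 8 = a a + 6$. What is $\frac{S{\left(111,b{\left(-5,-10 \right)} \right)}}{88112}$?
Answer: $\frac{39}{88112} \approx 0.00044262$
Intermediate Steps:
$b{\left(a,z \right)} = 14 + a^{2}$ ($b{\left(a,z \right)} = 8 + \left(a a + 6\right) = 8 + \left(a^{2} + 6\right) = 8 + \left(6 + a^{2}\right) = 14 + a^{2}$)
$\frac{S{\left(111,b{\left(-5,-10 \right)} \right)}}{88112} = \frac{14 + \left(-5\right)^{2}}{88112} = \left(14 + 25\right) \frac{1}{88112} = 39 \cdot \frac{1}{88112} = \frac{39}{88112}$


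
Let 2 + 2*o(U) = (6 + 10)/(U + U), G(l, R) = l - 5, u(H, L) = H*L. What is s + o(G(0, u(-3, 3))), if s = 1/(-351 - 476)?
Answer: -7448/4135 ≈ -1.8012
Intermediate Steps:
G(l, R) = -5 + l
s = -1/827 (s = 1/(-827) = -1/827 ≈ -0.0012092)
o(U) = -1 + 4/U (o(U) = -1 + ((6 + 10)/(U + U))/2 = -1 + (16/((2*U)))/2 = -1 + (16*(1/(2*U)))/2 = -1 + (8/U)/2 = -1 + 4/U)
s + o(G(0, u(-3, 3))) = -1/827 + (4 - (-5 + 0))/(-5 + 0) = -1/827 + (4 - 1*(-5))/(-5) = -1/827 - (4 + 5)/5 = -1/827 - 1/5*9 = -1/827 - 9/5 = -7448/4135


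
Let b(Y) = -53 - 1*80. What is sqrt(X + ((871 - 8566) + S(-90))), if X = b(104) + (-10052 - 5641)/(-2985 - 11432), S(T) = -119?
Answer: I*sqrt(1651556821902)/14417 ≈ 89.14*I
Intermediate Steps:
b(Y) = -133 (b(Y) = -53 - 80 = -133)
X = -1901768/14417 (X = -133 + (-10052 - 5641)/(-2985 - 11432) = -133 - 15693/(-14417) = -133 - 15693*(-1/14417) = -133 + 15693/14417 = -1901768/14417 ≈ -131.91)
sqrt(X + ((871 - 8566) + S(-90))) = sqrt(-1901768/14417 + ((871 - 8566) - 119)) = sqrt(-1901768/14417 + (-7695 - 119)) = sqrt(-1901768/14417 - 7814) = sqrt(-114556206/14417) = I*sqrt(1651556821902)/14417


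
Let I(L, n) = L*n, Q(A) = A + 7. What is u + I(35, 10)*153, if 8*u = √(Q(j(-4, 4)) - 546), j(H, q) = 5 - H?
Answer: 53550 + I*√530/8 ≈ 53550.0 + 2.8777*I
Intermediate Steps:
Q(A) = 7 + A
u = I*√530/8 (u = √((7 + (5 - 1*(-4))) - 546)/8 = √((7 + (5 + 4)) - 546)/8 = √((7 + 9) - 546)/8 = √(16 - 546)/8 = √(-530)/8 = (I*√530)/8 = I*√530/8 ≈ 2.8777*I)
u + I(35, 10)*153 = I*√530/8 + (35*10)*153 = I*√530/8 + 350*153 = I*√530/8 + 53550 = 53550 + I*√530/8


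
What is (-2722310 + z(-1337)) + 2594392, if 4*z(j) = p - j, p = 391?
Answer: -127486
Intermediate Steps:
z(j) = 391/4 - j/4 (z(j) = (391 - j)/4 = 391/4 - j/4)
(-2722310 + z(-1337)) + 2594392 = (-2722310 + (391/4 - 1/4*(-1337))) + 2594392 = (-2722310 + (391/4 + 1337/4)) + 2594392 = (-2722310 + 432) + 2594392 = -2721878 + 2594392 = -127486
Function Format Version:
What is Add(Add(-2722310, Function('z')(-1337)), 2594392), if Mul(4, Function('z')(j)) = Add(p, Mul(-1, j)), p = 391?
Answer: -127486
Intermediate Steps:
Function('z')(j) = Add(Rational(391, 4), Mul(Rational(-1, 4), j)) (Function('z')(j) = Mul(Rational(1, 4), Add(391, Mul(-1, j))) = Add(Rational(391, 4), Mul(Rational(-1, 4), j)))
Add(Add(-2722310, Function('z')(-1337)), 2594392) = Add(Add(-2722310, Add(Rational(391, 4), Mul(Rational(-1, 4), -1337))), 2594392) = Add(Add(-2722310, Add(Rational(391, 4), Rational(1337, 4))), 2594392) = Add(Add(-2722310, 432), 2594392) = Add(-2721878, 2594392) = -127486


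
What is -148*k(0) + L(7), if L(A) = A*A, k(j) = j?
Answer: 49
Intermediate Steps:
L(A) = A²
-148*k(0) + L(7) = -148*0 + 7² = 0 + 49 = 49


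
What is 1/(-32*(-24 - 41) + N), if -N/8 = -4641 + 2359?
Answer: 1/20336 ≈ 4.9174e-5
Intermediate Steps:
N = 18256 (N = -8*(-4641 + 2359) = -8*(-2282) = 18256)
1/(-32*(-24 - 41) + N) = 1/(-32*(-24 - 41) + 18256) = 1/(-32*(-65) + 18256) = 1/(2080 + 18256) = 1/20336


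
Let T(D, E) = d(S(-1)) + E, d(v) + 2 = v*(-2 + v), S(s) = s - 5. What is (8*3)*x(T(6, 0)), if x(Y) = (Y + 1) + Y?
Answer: 2232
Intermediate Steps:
S(s) = -5 + s
d(v) = -2 + v*(-2 + v)
T(D, E) = 46 + E (T(D, E) = (-2 + (-5 - 1)² - 2*(-5 - 1)) + E = (-2 + (-6)² - 2*(-6)) + E = (-2 + 36 + 12) + E = 46 + E)
x(Y) = 1 + 2*Y (x(Y) = (1 + Y) + Y = 1 + 2*Y)
(8*3)*x(T(6, 0)) = (8*3)*(1 + 2*(46 + 0)) = 24*(1 + 2*46) = 24*(1 + 92) = 24*93 = 2232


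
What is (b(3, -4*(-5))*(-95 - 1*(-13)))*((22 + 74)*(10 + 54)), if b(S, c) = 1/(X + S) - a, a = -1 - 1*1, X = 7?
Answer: -5289984/5 ≈ -1.0580e+6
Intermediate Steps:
a = -2 (a = -1 - 1 = -2)
b(S, c) = 2 + 1/(7 + S) (b(S, c) = 1/(7 + S) - 1*(-2) = 1/(7 + S) + 2 = 2 + 1/(7 + S))
(b(3, -4*(-5))*(-95 - 1*(-13)))*((22 + 74)*(10 + 54)) = (((15 + 2*3)/(7 + 3))*(-95 - 1*(-13)))*((22 + 74)*(10 + 54)) = (((15 + 6)/10)*(-95 + 13))*(96*64) = (((⅒)*21)*(-82))*6144 = ((21/10)*(-82))*6144 = -861/5*6144 = -5289984/5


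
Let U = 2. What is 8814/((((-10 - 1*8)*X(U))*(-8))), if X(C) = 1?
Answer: 1469/24 ≈ 61.208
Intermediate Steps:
8814/((((-10 - 1*8)*X(U))*(-8))) = 8814/((((-10 - 1*8)*1)*(-8))) = 8814/((((-10 - 8)*1)*(-8))) = 8814/((-18*1*(-8))) = 8814/((-18*(-8))) = 8814/144 = 8814*(1/144) = 1469/24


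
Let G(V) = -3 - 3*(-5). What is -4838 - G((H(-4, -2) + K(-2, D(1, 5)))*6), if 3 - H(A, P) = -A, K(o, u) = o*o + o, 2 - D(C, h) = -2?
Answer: -4850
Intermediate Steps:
D(C, h) = 4 (D(C, h) = 2 - 1*(-2) = 2 + 2 = 4)
K(o, u) = o + o**2 (K(o, u) = o**2 + o = o + o**2)
H(A, P) = 3 + A (H(A, P) = 3 - (-1)*A = 3 + A)
G(V) = 12 (G(V) = -3 + 15 = 12)
-4838 - G((H(-4, -2) + K(-2, D(1, 5)))*6) = -4838 - 1*12 = -4838 - 12 = -4850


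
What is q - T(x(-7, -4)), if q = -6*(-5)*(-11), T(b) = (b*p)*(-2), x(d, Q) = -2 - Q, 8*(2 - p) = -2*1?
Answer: -321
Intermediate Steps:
p = 9/4 (p = 2 - (-1)/4 = 2 - ⅛*(-2) = 2 + ¼ = 9/4 ≈ 2.2500)
T(b) = -9*b/2 (T(b) = (b*(9/4))*(-2) = (9*b/4)*(-2) = -9*b/2)
q = -330 (q = 30*(-11) = -330)
q - T(x(-7, -4)) = -330 - (-9)*(-2 - 1*(-4))/2 = -330 - (-9)*(-2 + 4)/2 = -330 - (-9)*2/2 = -330 - 1*(-9) = -330 + 9 = -321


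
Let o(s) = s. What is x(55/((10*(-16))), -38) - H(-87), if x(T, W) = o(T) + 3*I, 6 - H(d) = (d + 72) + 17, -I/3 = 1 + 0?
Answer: -427/32 ≈ -13.344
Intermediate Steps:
I = -3 (I = -3*(1 + 0) = -3*1 = -3)
H(d) = -83 - d (H(d) = 6 - ((d + 72) + 17) = 6 - ((72 + d) + 17) = 6 - (89 + d) = 6 + (-89 - d) = -83 - d)
x(T, W) = -9 + T (x(T, W) = T + 3*(-3) = T - 9 = -9 + T)
x(55/((10*(-16))), -38) - H(-87) = (-9 + 55/((10*(-16)))) - (-83 - 1*(-87)) = (-9 + 55/(-160)) - (-83 + 87) = (-9 + 55*(-1/160)) - 1*4 = (-9 - 11/32) - 4 = -299/32 - 4 = -427/32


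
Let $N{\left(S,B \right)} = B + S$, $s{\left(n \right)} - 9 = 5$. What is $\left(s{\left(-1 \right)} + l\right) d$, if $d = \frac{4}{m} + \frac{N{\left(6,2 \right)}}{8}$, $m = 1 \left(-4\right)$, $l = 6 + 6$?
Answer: $0$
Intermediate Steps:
$s{\left(n \right)} = 14$ ($s{\left(n \right)} = 9 + 5 = 14$)
$l = 12$
$m = -4$
$d = 0$ ($d = \frac{4}{-4} + \frac{2 + 6}{8} = 4 \left(- \frac{1}{4}\right) + 8 \cdot \frac{1}{8} = -1 + 1 = 0$)
$\left(s{\left(-1 \right)} + l\right) d = \left(14 + 12\right) 0 = 26 \cdot 0 = 0$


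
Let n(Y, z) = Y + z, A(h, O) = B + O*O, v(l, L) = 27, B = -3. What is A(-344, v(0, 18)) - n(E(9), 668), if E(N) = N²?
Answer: -23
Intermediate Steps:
A(h, O) = -3 + O² (A(h, O) = -3 + O*O = -3 + O²)
A(-344, v(0, 18)) - n(E(9), 668) = (-3 + 27²) - (9² + 668) = (-3 + 729) - (81 + 668) = 726 - 1*749 = 726 - 749 = -23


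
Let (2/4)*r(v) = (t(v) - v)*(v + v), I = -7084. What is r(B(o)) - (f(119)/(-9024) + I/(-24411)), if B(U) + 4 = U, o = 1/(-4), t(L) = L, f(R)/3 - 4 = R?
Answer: -18306119/73428288 ≈ -0.24931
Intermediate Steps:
f(R) = 12 + 3*R
o = -¼ ≈ -0.25000
B(U) = -4 + U
r(v) = 0 (r(v) = 2*((v - v)*(v + v)) = 2*(0*(2*v)) = 2*0 = 0)
r(B(o)) - (f(119)/(-9024) + I/(-24411)) = 0 - ((12 + 3*119)/(-9024) - 7084/(-24411)) = 0 - ((12 + 357)*(-1/9024) - 7084*(-1/24411)) = 0 - (369*(-1/9024) + 7084/24411) = 0 - (-123/3008 + 7084/24411) = 0 - 1*18306119/73428288 = 0 - 18306119/73428288 = -18306119/73428288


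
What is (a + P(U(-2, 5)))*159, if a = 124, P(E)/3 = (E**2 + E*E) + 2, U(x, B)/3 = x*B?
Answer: 879270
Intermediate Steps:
U(x, B) = 3*B*x (U(x, B) = 3*(x*B) = 3*(B*x) = 3*B*x)
P(E) = 6 + 6*E**2 (P(E) = 3*((E**2 + E*E) + 2) = 3*((E**2 + E**2) + 2) = 3*(2*E**2 + 2) = 3*(2 + 2*E**2) = 6 + 6*E**2)
(a + P(U(-2, 5)))*159 = (124 + (6 + 6*(3*5*(-2))**2))*159 = (124 + (6 + 6*(-30)**2))*159 = (124 + (6 + 6*900))*159 = (124 + (6 + 5400))*159 = (124 + 5406)*159 = 5530*159 = 879270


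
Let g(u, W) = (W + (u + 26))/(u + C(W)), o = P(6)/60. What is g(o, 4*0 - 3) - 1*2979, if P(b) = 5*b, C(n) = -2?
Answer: -8984/3 ≈ -2994.7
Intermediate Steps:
o = ½ (o = (5*6)/60 = 30*(1/60) = ½ ≈ 0.50000)
g(u, W) = (26 + W + u)/(-2 + u) (g(u, W) = (W + (u + 26))/(u - 2) = (W + (26 + u))/(-2 + u) = (26 + W + u)/(-2 + u))
g(o, 4*0 - 3) - 1*2979 = (26 + (4*0 - 3) + ½)/(-2 + ½) - 1*2979 = (26 + (0 - 3) + ½)/(-3/2) - 2979 = -2*(26 - 3 + ½)/3 - 2979 = -⅔*47/2 - 2979 = -47/3 - 2979 = -8984/3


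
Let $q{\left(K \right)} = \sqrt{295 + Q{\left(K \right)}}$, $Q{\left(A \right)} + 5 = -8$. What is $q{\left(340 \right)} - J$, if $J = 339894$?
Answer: $-339894 + \sqrt{282} \approx -3.3988 \cdot 10^{5}$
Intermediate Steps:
$Q{\left(A \right)} = -13$ ($Q{\left(A \right)} = -5 - 8 = -13$)
$q{\left(K \right)} = \sqrt{282}$ ($q{\left(K \right)} = \sqrt{295 - 13} = \sqrt{282}$)
$q{\left(340 \right)} - J = \sqrt{282} - 339894 = -339894 + \sqrt{282}$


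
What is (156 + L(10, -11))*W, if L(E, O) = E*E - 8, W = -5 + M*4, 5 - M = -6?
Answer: 9672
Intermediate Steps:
M = 11 (M = 5 - 1*(-6) = 5 + 6 = 11)
W = 39 (W = -5 + 11*4 = -5 + 44 = 39)
L(E, O) = -8 + E² (L(E, O) = E² - 8 = -8 + E²)
(156 + L(10, -11))*W = (156 + (-8 + 10²))*39 = (156 + (-8 + 100))*39 = (156 + 92)*39 = 248*39 = 9672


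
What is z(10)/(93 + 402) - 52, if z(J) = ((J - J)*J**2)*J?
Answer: -52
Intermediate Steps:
z(J) = 0 (z(J) = (0*J**2)*J = 0*J = 0)
z(10)/(93 + 402) - 52 = 0/(93 + 402) - 52 = 0/495 - 52 = 0*(1/495) - 52 = 0 - 52 = -52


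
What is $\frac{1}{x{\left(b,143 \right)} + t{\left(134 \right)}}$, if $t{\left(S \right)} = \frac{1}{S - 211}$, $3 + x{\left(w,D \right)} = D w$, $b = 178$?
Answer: $\frac{77}{1959726} \approx 3.9291 \cdot 10^{-5}$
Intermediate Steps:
$x{\left(w,D \right)} = -3 + D w$
$t{\left(S \right)} = \frac{1}{-211 + S}$
$\frac{1}{x{\left(b,143 \right)} + t{\left(134 \right)}} = \frac{1}{\left(-3 + 143 \cdot 178\right) + \frac{1}{-211 + 134}} = \frac{1}{\left(-3 + 25454\right) + \frac{1}{-77}} = \frac{1}{25451 - \frac{1}{77}} = \frac{1}{\frac{1959726}{77}} = \frac{77}{1959726}$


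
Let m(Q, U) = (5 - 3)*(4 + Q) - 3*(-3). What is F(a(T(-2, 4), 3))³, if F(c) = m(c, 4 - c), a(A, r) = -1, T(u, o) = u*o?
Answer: 3375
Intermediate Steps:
T(u, o) = o*u
m(Q, U) = 17 + 2*Q (m(Q, U) = 2*(4 + Q) + 9 = (8 + 2*Q) + 9 = 17 + 2*Q)
F(c) = 17 + 2*c
F(a(T(-2, 4), 3))³ = (17 + 2*(-1))³ = (17 - 2)³ = 15³ = 3375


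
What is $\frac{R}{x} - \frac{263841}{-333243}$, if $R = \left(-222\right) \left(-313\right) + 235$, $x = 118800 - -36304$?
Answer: $\frac{21385609889}{17229107424} \approx 1.2412$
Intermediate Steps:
$x = 155104$ ($x = 118800 + 36304 = 155104$)
$R = 69721$ ($R = 69486 + 235 = 69721$)
$\frac{R}{x} - \frac{263841}{-333243} = \frac{69721}{155104} - \frac{263841}{-333243} = 69721 \cdot \frac{1}{155104} - - \frac{87947}{111081} = \frac{69721}{155104} + \frac{87947}{111081} = \frac{21385609889}{17229107424}$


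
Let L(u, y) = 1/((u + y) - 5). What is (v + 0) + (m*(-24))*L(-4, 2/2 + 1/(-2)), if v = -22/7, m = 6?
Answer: 1642/119 ≈ 13.798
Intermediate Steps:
L(u, y) = 1/(-5 + u + y)
v = -22/7 (v = -22*⅐ = -22/7 ≈ -3.1429)
(v + 0) + (m*(-24))*L(-4, 2/2 + 1/(-2)) = (-22/7 + 0) + (6*(-24))/(-5 - 4 + (2/2 + 1/(-2))) = -22/7 - 144/(-5 - 4 + (2*(½) + 1*(-½))) = -22/7 - 144/(-5 - 4 + (1 - ½)) = -22/7 - 144/(-5 - 4 + ½) = -22/7 - 144/(-17/2) = -22/7 - 144*(-2/17) = -22/7 + 288/17 = 1642/119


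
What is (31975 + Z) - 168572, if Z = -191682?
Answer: -328279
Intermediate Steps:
(31975 + Z) - 168572 = (31975 - 191682) - 168572 = -159707 - 168572 = -328279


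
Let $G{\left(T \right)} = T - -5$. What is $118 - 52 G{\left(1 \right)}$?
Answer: $-194$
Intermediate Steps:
$G{\left(T \right)} = 5 + T$ ($G{\left(T \right)} = T + 5 = 5 + T$)
$118 - 52 G{\left(1 \right)} = 118 - 52 \left(5 + 1\right) = 118 - 312 = -194$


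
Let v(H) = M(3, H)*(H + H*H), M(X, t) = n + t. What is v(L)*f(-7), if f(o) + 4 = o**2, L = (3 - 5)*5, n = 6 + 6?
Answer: 8100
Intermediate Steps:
n = 12
M(X, t) = 12 + t
L = -10 (L = -2*5 = -10)
f(o) = -4 + o**2
v(H) = (12 + H)*(H + H**2) (v(H) = (12 + H)*(H + H*H) = (12 + H)*(H + H**2))
v(L)*f(-7) = (-10*(1 - 10)*(12 - 10))*(-4 + (-7)**2) = (-10*(-9)*2)*(-4 + 49) = 180*45 = 8100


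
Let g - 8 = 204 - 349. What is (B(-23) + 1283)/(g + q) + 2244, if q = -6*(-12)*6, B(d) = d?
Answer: 132648/59 ≈ 2248.3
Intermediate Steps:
g = -137 (g = 8 + (204 - 349) = 8 - 145 = -137)
q = 432 (q = 72*6 = 432)
(B(-23) + 1283)/(g + q) + 2244 = (-23 + 1283)/(-137 + 432) + 2244 = 1260/295 + 2244 = 1260*(1/295) + 2244 = 252/59 + 2244 = 132648/59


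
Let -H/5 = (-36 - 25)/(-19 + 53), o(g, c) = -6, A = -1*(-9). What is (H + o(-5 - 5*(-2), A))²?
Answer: 10201/1156 ≈ 8.8244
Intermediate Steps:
A = 9
H = 305/34 (H = -5*(-36 - 25)/(-19 + 53) = -(-305)/34 = -5*(-61/34) = 305/34 ≈ 8.9706)
(H + o(-5 - 5*(-2), A))² = (305/34 - 6)² = (101/34)² = 10201/1156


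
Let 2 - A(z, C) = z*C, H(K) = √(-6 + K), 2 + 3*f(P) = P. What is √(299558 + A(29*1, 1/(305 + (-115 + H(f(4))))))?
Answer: √2*√((170749113 + 1198240*I*√3)/(285 + 2*I*√3))/2 ≈ 547.32 + 1.6945e-6*I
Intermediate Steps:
f(P) = -⅔ + P/3
A(z, C) = 2 - C*z (A(z, C) = 2 - z*C = 2 - C*z)
√(299558 + A(29*1, 1/(305 + (-115 + H(f(4)))))) = √(299558 + (2 - 29*1/(305 + (-115 + √(-6 + (-⅔ + (⅓)*4)))))) = √(299558 + (2 - 1*29/(305 + (-115 + √(-6 + (-⅔ + 4/3)))))) = √(299558 + (2 - 1*29/(305 + (-115 + √(-6 + ⅔))))) = √(299558 + (2 - 1*29/(305 + (-115 + √(-16/3))))) = √(299558 + (2 - 1*29/(305 + (-115 + 4*I*√3/3)))) = √(299558 + (2 - 1*29/(190 + 4*I*√3/3))) = √(299558 + (2 - 29/(190 + 4*I*√3/3))) = √(299560 - 29/(190 + 4*I*√3/3))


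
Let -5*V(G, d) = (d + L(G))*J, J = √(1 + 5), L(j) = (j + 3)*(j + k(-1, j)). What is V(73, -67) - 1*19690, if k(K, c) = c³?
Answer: -19690 - 29570773*√6/5 ≈ -1.4506e+7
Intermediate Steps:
L(j) = (3 + j)*(j + j³) (L(j) = (j + 3)*(j + j³) = (3 + j)*(j + j³))
J = √6 ≈ 2.4495
V(G, d) = -√6*(d + G*(3 + G + G³ + 3*G²))/5 (V(G, d) = -(d + G*(3 + G + G³ + 3*G²))*√6/5 = -√6*(d + G*(3 + G + G³ + 3*G²))/5)
V(73, -67) - 1*19690 = √6*(-1*(-67) - 1*73² - 1*73⁴ - 3*73 - 3*73³)/5 - 1*19690 = √6*(67 - 1*5329 - 1*28398241 - 219 - 3*389017)/5 - 19690 = √6*(67 - 5329 - 28398241 - 219 - 1167051)/5 - 19690 = (⅕)*√6*(-29570773) - 19690 = -29570773*√6/5 - 19690 = -19690 - 29570773*√6/5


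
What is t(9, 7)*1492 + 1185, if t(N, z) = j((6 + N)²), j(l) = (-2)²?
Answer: 7153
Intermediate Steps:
j(l) = 4
t(N, z) = 4
t(9, 7)*1492 + 1185 = 4*1492 + 1185 = 5968 + 1185 = 7153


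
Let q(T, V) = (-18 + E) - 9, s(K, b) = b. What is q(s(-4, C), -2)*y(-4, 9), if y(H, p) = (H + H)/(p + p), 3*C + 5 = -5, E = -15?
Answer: 56/3 ≈ 18.667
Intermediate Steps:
C = -10/3 (C = -5/3 + (⅓)*(-5) = -5/3 - 5/3 = -10/3 ≈ -3.3333)
q(T, V) = -42 (q(T, V) = (-18 - 15) - 9 = -33 - 9 = -42)
y(H, p) = H/p (y(H, p) = (2*H)/((2*p)) = (2*H)*(1/(2*p)) = H/p)
q(s(-4, C), -2)*y(-4, 9) = -(-168)/9 = -42*(-4/9) = 56/3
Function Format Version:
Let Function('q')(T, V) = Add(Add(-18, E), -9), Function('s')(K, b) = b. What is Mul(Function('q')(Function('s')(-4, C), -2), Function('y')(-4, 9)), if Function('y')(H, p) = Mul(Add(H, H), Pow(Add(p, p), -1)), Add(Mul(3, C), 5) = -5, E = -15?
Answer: Rational(56, 3) ≈ 18.667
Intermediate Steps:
C = Rational(-10, 3) (C = Add(Rational(-5, 3), Mul(Rational(1, 3), -5)) = Add(Rational(-5, 3), Rational(-5, 3)) = Rational(-10, 3) ≈ -3.3333)
Function('q')(T, V) = -42 (Function('q')(T, V) = Add(Add(-18, -15), -9) = Add(-33, -9) = -42)
Function('y')(H, p) = Mul(H, Pow(p, -1)) (Function('y')(H, p) = Mul(Mul(2, H), Pow(Mul(2, p), -1)) = Mul(Mul(2, H), Mul(Rational(1, 2), Pow(p, -1))) = Mul(H, Pow(p, -1)))
Mul(Function('q')(Function('s')(-4, C), -2), Function('y')(-4, 9)) = Mul(-42, Mul(-4, Pow(9, -1))) = Mul(-42, Mul(-4, Rational(1, 9))) = Mul(-42, Rational(-4, 9)) = Rational(56, 3)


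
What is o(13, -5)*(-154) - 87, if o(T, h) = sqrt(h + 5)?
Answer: -87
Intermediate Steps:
o(T, h) = sqrt(5 + h)
o(13, -5)*(-154) - 87 = sqrt(5 - 5)*(-154) - 87 = sqrt(0)*(-154) - 87 = 0*(-154) - 87 = 0 - 87 = -87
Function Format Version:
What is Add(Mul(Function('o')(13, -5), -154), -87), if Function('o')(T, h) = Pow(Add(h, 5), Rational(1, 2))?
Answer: -87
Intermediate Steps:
Function('o')(T, h) = Pow(Add(5, h), Rational(1, 2))
Add(Mul(Function('o')(13, -5), -154), -87) = Add(Mul(Pow(Add(5, -5), Rational(1, 2)), -154), -87) = Add(Mul(Pow(0, Rational(1, 2)), -154), -87) = Add(Mul(0, -154), -87) = Add(0, -87) = -87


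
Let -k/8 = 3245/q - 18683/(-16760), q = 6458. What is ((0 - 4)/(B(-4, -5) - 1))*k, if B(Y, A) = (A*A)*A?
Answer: -175041014/426179565 ≈ -0.41072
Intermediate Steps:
B(Y, A) = A³ (B(Y, A) = A²*A = A³)
k = -87520507/6764755 (k = -8*(3245/6458 - 18683/(-16760)) = -8*(3245*(1/6458) - 18683*(-1/16760)) = -8*(3245/6458 + 18683/16760) = -8*87520507/54118040 = -87520507/6764755 ≈ -12.938)
((0 - 4)/(B(-4, -5) - 1))*k = ((0 - 4)/((-5)³ - 1))*(-87520507/6764755) = -4/(-125 - 1)*(-87520507/6764755) = -4/(-126)*(-87520507/6764755) = -4*(-1/126)*(-87520507/6764755) = (2/63)*(-87520507/6764755) = -175041014/426179565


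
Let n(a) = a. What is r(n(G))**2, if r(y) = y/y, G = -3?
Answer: 1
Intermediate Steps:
r(y) = 1
r(n(G))**2 = 1**2 = 1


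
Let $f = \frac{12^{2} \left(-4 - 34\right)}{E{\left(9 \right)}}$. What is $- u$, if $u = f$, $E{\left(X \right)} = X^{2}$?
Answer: $\frac{608}{9} \approx 67.556$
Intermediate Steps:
$f = - \frac{608}{9}$ ($f = \frac{12^{2} \left(-4 - 34\right)}{9^{2}} = \frac{144 \left(-38\right)}{81} = \left(-5472\right) \frac{1}{81} = - \frac{608}{9} \approx -67.556$)
$u = - \frac{608}{9} \approx -67.556$
$- u = \left(-1\right) \left(- \frac{608}{9}\right) = \frac{608}{9}$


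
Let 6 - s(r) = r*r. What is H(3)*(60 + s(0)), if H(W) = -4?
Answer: -264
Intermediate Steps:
s(r) = 6 - r² (s(r) = 6 - r*r = 6 - r²)
H(3)*(60 + s(0)) = -4*(60 + (6 - 1*0²)) = -4*(60 + (6 - 1*0)) = -4*(60 + (6 + 0)) = -4*(60 + 6) = -4*66 = -264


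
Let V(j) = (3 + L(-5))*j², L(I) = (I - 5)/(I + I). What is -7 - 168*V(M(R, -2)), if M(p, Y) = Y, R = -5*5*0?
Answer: -2695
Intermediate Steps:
L(I) = (-5 + I)/(2*I) (L(I) = (-5 + I)/((2*I)) = (-5 + I)*(1/(2*I)) = (-5 + I)/(2*I))
R = 0 (R = -25*0 = 0)
V(j) = 4*j² (V(j) = (3 + (½)*(-5 - 5)/(-5))*j² = (3 + (½)*(-⅕)*(-10))*j² = (3 + 1)*j² = 4*j²)
-7 - 168*V(M(R, -2)) = -7 - 672*(-2)² = -7 - 672*4 = -7 - 168*16 = -7 - 2688 = -2695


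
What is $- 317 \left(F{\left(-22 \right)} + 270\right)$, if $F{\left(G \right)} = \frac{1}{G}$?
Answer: $- \frac{1882663}{22} \approx -85576.0$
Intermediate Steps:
$- 317 \left(F{\left(-22 \right)} + 270\right) = - 317 \left(\frac{1}{-22} + 270\right) = - 317 \left(- \frac{1}{22} + 270\right) = \left(-317\right) \frac{5939}{22} = - \frac{1882663}{22}$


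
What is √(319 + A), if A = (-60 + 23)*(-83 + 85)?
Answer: 7*√5 ≈ 15.652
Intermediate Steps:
A = -74 (A = -37*2 = -74)
√(319 + A) = √(319 - 74) = √245 = 7*√5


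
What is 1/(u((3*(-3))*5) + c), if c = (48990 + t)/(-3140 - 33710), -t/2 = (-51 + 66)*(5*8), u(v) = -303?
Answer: -3685/1121334 ≈ -0.0032863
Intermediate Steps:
t = -1200 (t = -2*(-51 + 66)*5*8 = -30*40 = -2*600 = -1200)
c = -4779/3685 (c = (48990 - 1200)/(-3140 - 33710) = 47790/(-36850) = 47790*(-1/36850) = -4779/3685 ≈ -1.2969)
1/(u((3*(-3))*5) + c) = 1/(-303 - 4779/3685) = 1/(-1121334/3685) = -3685/1121334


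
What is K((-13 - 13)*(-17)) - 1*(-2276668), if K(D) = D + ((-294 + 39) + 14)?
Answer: 2276869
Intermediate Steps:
K(D) = -241 + D (K(D) = D + (-255 + 14) = D - 241 = -241 + D)
K((-13 - 13)*(-17)) - 1*(-2276668) = (-241 + (-13 - 13)*(-17)) - 1*(-2276668) = (-241 - 26*(-17)) + 2276668 = (-241 + 442) + 2276668 = 201 + 2276668 = 2276869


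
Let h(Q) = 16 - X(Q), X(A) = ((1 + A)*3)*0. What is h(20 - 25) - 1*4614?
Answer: -4598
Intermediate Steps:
X(A) = 0 (X(A) = (3 + 3*A)*0 = 0)
h(Q) = 16 (h(Q) = 16 - 1*0 = 16 + 0 = 16)
h(20 - 25) - 1*4614 = 16 - 1*4614 = 16 - 4614 = -4598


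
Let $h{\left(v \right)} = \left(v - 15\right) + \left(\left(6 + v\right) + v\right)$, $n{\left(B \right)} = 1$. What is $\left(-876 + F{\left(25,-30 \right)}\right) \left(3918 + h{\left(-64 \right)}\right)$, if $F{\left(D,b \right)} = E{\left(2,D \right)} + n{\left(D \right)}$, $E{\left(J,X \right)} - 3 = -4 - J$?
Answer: $-3263526$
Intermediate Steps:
$E{\left(J,X \right)} = -1 - J$ ($E{\left(J,X \right)} = 3 - \left(4 + J\right) = -1 - J$)
$F{\left(D,b \right)} = -2$ ($F{\left(D,b \right)} = \left(-1 - 2\right) + 1 = -3 + 1 = -2$)
$h{\left(v \right)} = -9 + 3 v$ ($h{\left(v \right)} = \left(-15 + v\right) + \left(6 + 2 v\right) = -9 + 3 v$)
$\left(-876 + F{\left(25,-30 \right)}\right) \left(3918 + h{\left(-64 \right)}\right) = \left(-876 - 2\right) \left(3918 + \left(-9 + 3 \left(-64\right)\right)\right) = - 878 \left(3918 - 201\right) = \left(-878\right) 3717 = -3263526$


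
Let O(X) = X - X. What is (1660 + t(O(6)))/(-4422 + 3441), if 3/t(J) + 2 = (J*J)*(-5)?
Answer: -3317/1962 ≈ -1.6906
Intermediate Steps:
O(X) = 0
t(J) = 3/(-2 - 5*J**2) (t(J) = 3/(-2 + (J*J)*(-5)) = 3/(-2 + J**2*(-5)) = 3/(-2 - 5*J**2))
(1660 + t(O(6)))/(-4422 + 3441) = (1660 - 3/(2 + 5*0**2))/(-4422 + 3441) = (1660 - 3/(2 + 5*0))/(-981) = (1660 - 3/(2 + 0))*(-1/981) = (1660 - 3/2)*(-1/981) = (3317/2)*(-1/981) = -3317/1962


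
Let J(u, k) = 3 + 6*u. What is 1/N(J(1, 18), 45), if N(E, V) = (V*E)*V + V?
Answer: 1/18270 ≈ 5.4735e-5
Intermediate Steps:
N(E, V) = V + E*V**2 (N(E, V) = (E*V)*V + V = E*V**2 + V = V + E*V**2)
1/N(J(1, 18), 45) = 1/(45*(1 + (3 + 6*1)*45)) = 1/(45*(1 + (3 + 6)*45)) = 1/(45*(1 + 9*45)) = 1/(45*(1 + 405)) = 1/(45*406) = 1/18270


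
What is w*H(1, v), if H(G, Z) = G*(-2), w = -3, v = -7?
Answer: 6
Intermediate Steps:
H(G, Z) = -2*G
w*H(1, v) = -(-6) = -3*(-2) = 6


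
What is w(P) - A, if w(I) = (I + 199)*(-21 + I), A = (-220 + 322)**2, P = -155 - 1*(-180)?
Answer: -9508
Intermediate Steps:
P = 25 (P = -155 + 180 = 25)
A = 10404 (A = 102**2 = 10404)
w(I) = (-21 + I)*(199 + I) (w(I) = (199 + I)*(-21 + I) = (-21 + I)*(199 + I))
w(P) - A = (-4179 + 25**2 + 178*25) - 1*10404 = (-4179 + 625 + 4450) - 10404 = 896 - 10404 = -9508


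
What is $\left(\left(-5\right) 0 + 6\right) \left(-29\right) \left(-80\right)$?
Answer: $13920$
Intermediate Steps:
$\left(\left(-5\right) 0 + 6\right) \left(-29\right) \left(-80\right) = \left(0 + 6\right) \left(-29\right) \left(-80\right) = 6 \left(-29\right) \left(-80\right) = \left(-174\right) \left(-80\right) = 13920$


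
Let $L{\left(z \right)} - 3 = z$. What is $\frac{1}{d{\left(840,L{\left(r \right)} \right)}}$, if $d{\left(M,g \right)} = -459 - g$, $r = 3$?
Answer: $- \frac{1}{465} \approx -0.0021505$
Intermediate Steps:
$L{\left(z \right)} = 3 + z$
$\frac{1}{d{\left(840,L{\left(r \right)} \right)}} = \frac{1}{-459 - \left(3 + 3\right)} = \frac{1}{-459 - 6} = \frac{1}{-465} = - \frac{1}{465}$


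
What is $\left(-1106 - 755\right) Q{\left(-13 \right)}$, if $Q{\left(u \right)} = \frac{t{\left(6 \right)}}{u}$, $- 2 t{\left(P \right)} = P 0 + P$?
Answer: $- \frac{5583}{13} \approx -429.46$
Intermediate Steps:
$t{\left(P \right)} = - \frac{P}{2}$ ($t{\left(P \right)} = - \frac{P 0 + P}{2} = - \frac{0 + P}{2} = - \frac{P}{2}$)
$Q{\left(u \right)} = - \frac{3}{u}$ ($Q{\left(u \right)} = \frac{\left(- \frac{1}{2}\right) 6}{u} = - \frac{3}{u}$)
$\left(-1106 - 755\right) Q{\left(-13 \right)} = \left(-1106 - 755\right) \left(- \frac{3}{-13}\right) = \left(-1106 - 755\right) \left(\left(-3\right) \left(- \frac{1}{13}\right)\right) = \left(-1861\right) \frac{3}{13} = - \frac{5583}{13}$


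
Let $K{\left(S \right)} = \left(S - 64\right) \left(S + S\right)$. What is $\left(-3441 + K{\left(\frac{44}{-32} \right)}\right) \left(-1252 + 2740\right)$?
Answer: $- \frac{9705387}{2} \approx -4.8527 \cdot 10^{6}$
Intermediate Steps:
$K{\left(S \right)} = 2 S \left(-64 + S\right)$ ($K{\left(S \right)} = \left(-64 + S\right) 2 S = 2 S \left(-64 + S\right)$)
$\left(-3441 + K{\left(\frac{44}{-32} \right)}\right) \left(-1252 + 2740\right) = \left(-3441 + 2 \frac{44}{-32} \left(-64 + \frac{44}{-32}\right)\right) \left(-1252 + 2740\right) = \left(-3441 + 2 \cdot 44 \left(- \frac{1}{32}\right) \left(-64 + 44 \left(- \frac{1}{32}\right)\right)\right) 1488 = \left(-3441 + 2 \left(- \frac{11}{8}\right) \left(-64 - \frac{11}{8}\right)\right) 1488 = \left(-3441 + 2 \left(- \frac{11}{8}\right) \left(- \frac{523}{8}\right)\right) 1488 = \left(-3441 + \frac{5753}{32}\right) 1488 = \left(- \frac{104359}{32}\right) 1488 = - \frac{9705387}{2}$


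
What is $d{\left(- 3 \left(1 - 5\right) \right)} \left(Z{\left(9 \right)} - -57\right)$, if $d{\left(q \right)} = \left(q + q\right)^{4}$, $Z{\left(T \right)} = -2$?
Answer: $18247680$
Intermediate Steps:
$d{\left(q \right)} = 16 q^{4}$ ($d{\left(q \right)} = \left(2 q\right)^{4} = 16 q^{4}$)
$d{\left(- 3 \left(1 - 5\right) \right)} \left(Z{\left(9 \right)} - -57\right) = 16 \left(- 3 \left(1 - 5\right)\right)^{4} \left(-2 - -57\right) = 16 \left(\left(-3\right) \left(-4\right)\right)^{4} \left(-2 + 57\right) = 16 \cdot 12^{4} \cdot 55 = 16 \cdot 20736 \cdot 55 = 331776 \cdot 55 = 18247680$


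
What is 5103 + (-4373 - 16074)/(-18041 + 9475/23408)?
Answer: 2155446196435/422294253 ≈ 5104.1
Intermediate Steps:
5103 + (-4373 - 16074)/(-18041 + 9475/23408) = 5103 - 20447/(-18041 + 9475*(1/23408)) = 5103 - 20447/(-18041 + 9475/23408) = 5103 - 20447/(-422294253/23408) = 5103 - 20447*(-23408/422294253) = 5103 + 478623376/422294253 = 2155446196435/422294253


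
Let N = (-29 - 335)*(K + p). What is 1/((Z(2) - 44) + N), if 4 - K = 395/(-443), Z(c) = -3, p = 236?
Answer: -443/38865081 ≈ -1.1398e-5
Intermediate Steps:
K = 2167/443 (K = 4 - 395/(-443) = 4 - 395*(-1)/443 = 4 - 1*(-395/443) = 4 + 395/443 = 2167/443 ≈ 4.8916)
N = -38844260/443 (N = (-29 - 335)*(2167/443 + 236) = -364*106715/443 = -38844260/443 ≈ -87685.)
1/((Z(2) - 44) + N) = 1/((-3 - 44) - 38844260/443) = 1/(-47 - 38844260/443) = 1/(-38865081/443) = -443/38865081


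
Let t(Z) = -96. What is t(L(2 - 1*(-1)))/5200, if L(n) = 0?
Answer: -6/325 ≈ -0.018462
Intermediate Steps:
t(L(2 - 1*(-1)))/5200 = -96/5200 = -96*1/5200 = -6/325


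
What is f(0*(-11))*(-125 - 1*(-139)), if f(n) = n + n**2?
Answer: 0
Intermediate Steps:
f(0*(-11))*(-125 - 1*(-139)) = ((0*(-11))*(1 + 0*(-11)))*(-125 - 1*(-139)) = (0*(1 + 0))*(-125 + 139) = (0*1)*14 = 0*14 = 0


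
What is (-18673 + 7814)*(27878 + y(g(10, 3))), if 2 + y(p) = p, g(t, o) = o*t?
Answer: -303031254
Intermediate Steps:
y(p) = -2 + p
(-18673 + 7814)*(27878 + y(g(10, 3))) = (-18673 + 7814)*(27878 + (-2 + 3*10)) = -10859*(27878 + (-2 + 30)) = -10859*(27878 + 28) = -10859*27906 = -303031254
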